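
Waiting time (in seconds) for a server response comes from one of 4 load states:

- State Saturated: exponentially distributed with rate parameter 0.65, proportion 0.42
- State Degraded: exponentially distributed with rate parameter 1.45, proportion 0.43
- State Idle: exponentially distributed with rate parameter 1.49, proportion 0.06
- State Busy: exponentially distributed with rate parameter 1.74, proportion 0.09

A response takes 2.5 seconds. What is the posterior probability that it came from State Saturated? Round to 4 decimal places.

0.7211

P(component k | x) = π_k·f_k(x) / marginal(x), where marginal(x) = Σ_j π_j·f_j(x).
Evaluate each component's likelihood at the observed value:
  f_Saturated = 0.65·e^(−0.65·2.5) = 0.65·e^(−1.6250) = 0.127993
  f_Degraded = 1.45·e^(−1.45·2.5) = 1.45·e^(−3.6250) = 0.0386412
  f_Idle = 1.49·e^(−1.49·2.5) = 1.49·e^(−3.7250) = 0.0359285
  f_Busy = 1.74·e^(−1.74·2.5) = 1.74·e^(−4.3500) = 0.0224579
Weight by the priors:
  π_Saturated·f_Saturated = 0.42 × 0.127993 = 0.0537569
  π_Degraded·f_Degraded = 0.43 × 0.0386412 = 0.0166157
  π_Idle·f_Idle = 0.06 × 0.0359285 = 0.00215571
  π_Busy·f_Busy = 0.09 × 0.0224579 = 0.00202121
Denominator: 0.0537569 + 0.0166157 + 0.00215571 + 0.00202121 = 0.0745495
P(State Saturated | x) = 0.0537569 / 0.0745495 ≈ 0.7211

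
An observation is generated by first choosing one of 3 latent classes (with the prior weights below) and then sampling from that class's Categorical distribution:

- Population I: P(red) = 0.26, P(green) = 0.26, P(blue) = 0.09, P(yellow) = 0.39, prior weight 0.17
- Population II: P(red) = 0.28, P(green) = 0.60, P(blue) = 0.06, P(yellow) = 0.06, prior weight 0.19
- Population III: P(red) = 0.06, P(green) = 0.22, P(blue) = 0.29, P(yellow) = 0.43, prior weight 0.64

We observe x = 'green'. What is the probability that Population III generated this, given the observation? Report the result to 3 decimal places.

Apply Bayes' rule: the posterior for each component is proportional to its prior times its likelihood at x.
Categorical probabilities:
  f_I = P(green | comp) = 0.26
  f_II = P(green | comp) = 0.60
  f_III = P(green | comp) = 0.22
Prior × likelihood for each component:
  π_I·f_I = 0.17 × 0.26 = 0.0442
  π_II·f_II = 0.19 × 0.6 = 0.114
  π_III·f_III = 0.64 × 0.22 = 0.1408
Sum: 0.0442 + 0.114 + 0.1408 = 0.299
So the posterior for Population III is 0.1408 / 0.299 ≈ 0.471.

0.471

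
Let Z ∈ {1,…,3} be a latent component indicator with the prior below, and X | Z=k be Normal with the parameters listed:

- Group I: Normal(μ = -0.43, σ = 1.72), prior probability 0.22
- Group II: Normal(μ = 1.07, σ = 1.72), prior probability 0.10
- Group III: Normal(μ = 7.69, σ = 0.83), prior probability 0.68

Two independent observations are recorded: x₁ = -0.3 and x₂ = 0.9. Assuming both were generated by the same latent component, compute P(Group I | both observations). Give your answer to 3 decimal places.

0.692

Posterior ∝ prior × likelihood, so P(k | x) ∝ w_k f_k(x); normalise over all components.
Since both observations come from the same component, the likelihood for component k is f_k(x₁)·f_k(x₂).
  f_I = [(1/(1.72·√(2π)))·exp(−(-0.3−-0.43)²/(2·1.72²)) = 0.231943·exp(-0.00286) = 0.231282] × [0.172006] = 0.0397819
  f_II = [(1/(1.72·√(2π)))·exp(−(-0.3−1.07)²/(2·1.72²)) = 0.231943·exp(-0.31722) = 0.168895] × [0.230813] = 0.0389832
  f_III = [(1/(0.83·√(2π)))·exp(−(-0.3−7.69)²/(2·0.83²)) = 0.480653·exp(-46.33481) = 3.62143e-21] × [1.41065e-15] = 5.10859e-36
Multiply by the mixture weights:
  w_I·f_I = 0.22 × 0.0397819 = 0.00875201
  w_II·f_II = 0.10 × 0.0389832 = 0.00389832
  w_III·f_III = 0.68 × 5.10859e-36 = 3.47384e-36
Marginal: 0.00875201 + 0.00389832 + 3.47384e-36 = 0.0126503
Responsibility of Group I: 0.00875201 / 0.0126503 ≈ 0.692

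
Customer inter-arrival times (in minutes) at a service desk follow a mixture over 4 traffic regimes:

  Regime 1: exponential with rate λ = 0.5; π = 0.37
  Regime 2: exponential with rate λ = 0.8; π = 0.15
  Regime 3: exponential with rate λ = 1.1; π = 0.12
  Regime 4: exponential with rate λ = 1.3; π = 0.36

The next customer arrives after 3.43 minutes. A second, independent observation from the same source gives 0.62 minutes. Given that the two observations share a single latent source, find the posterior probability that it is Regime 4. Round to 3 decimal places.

The responsibility of component k is P(Z=k) f_k(x) divided by Σ_j P(Z=j) f_j(x).
Since both observations come from the same component, the likelihood for component k is f_k(x₁)·f_k(x₂).
  f_1 = [0.0899819] × [0.366723] = 0.0329985
  f_2 = [0.0514501] × [0.487169] = 0.0250649
  f_3 = [0.0252813] × [0.556165] = 0.0140606
  f_4 = [0.0150461] × [0.580633] = 0.00873627
Prior × likelihood for each component:
  P(Z=1)·f_1 = 0.37 × 0.0329985 = 0.0122094
  P(Z=2)·f_2 = 0.15 × 0.0250649 = 0.00375973
  P(Z=3)·f_3 = 0.12 × 0.0140606 = 0.00168727
  P(Z=4)·f_4 = 0.36 × 0.00873627 = 0.00314506
Sum: 0.0122094 + 0.00375973 + 0.00168727 + 0.00314506 = 0.0208015
So the posterior for Regime 4 is 0.00314506 / 0.0208015 ≈ 0.151.

0.151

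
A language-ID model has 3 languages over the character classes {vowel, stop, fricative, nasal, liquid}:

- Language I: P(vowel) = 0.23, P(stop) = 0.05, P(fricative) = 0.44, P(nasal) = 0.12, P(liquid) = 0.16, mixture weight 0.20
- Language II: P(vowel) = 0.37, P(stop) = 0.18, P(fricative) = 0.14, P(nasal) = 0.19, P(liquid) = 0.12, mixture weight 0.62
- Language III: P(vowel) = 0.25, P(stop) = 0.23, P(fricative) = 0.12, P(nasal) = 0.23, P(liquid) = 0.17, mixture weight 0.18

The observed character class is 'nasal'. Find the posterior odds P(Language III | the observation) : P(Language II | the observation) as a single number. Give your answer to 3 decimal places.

0.351

Since P(k|x) ∝ P(Z=k) f_k(x), the posterior odds are P(Z=i) f_i(x) / (P(Z=j) f_j(x)).
Evaluate each component's likelihood at the observed value:
  p_I = P(nasal | comp) = 0.12
  p_II = P(nasal | comp) = 0.19
  p_III = P(nasal | comp) = 0.23
Posterior odds = (P(Z=III)·p_III) / (P(Z=II)·p_II) = (0.18·0.23) / (0.62·0.19) = 0.0414 / 0.1178 ≈ 0.351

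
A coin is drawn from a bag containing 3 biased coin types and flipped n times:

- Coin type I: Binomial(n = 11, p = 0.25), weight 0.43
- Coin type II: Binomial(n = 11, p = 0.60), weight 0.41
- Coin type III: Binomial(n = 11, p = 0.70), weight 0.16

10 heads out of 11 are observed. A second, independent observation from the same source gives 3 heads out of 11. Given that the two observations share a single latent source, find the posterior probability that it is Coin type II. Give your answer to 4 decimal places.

0.8191

Apply Bayes' rule: the posterior for each component is proportional to its prior times its likelihood at x.
Since both observations come from the same component, the likelihood for component k is f_k(x₁)·f_k(x₂).
  f_I = [7.86781e-06] × [0.258104] = 2.03071e-06
  f_II = [0.0266051] × [0.023357] = 0.000621417
  f_III = [0.0932168] × [0.0037132] = 0.000346133
Multiply by the mixture weights:
  π_I·f_I = 0.43 × 2.03071e-06 = 8.73206e-07
  π_II·f_II = 0.41 × 0.000621417 = 0.000254781
  π_III·f_III = 0.16 × 0.000346133 = 5.53812e-05
Evidence: 8.73206e-07 + 0.000254781 + 5.53812e-05 = 0.000311035
P(Coin type II | x₁, x₂) ≈ 0.8191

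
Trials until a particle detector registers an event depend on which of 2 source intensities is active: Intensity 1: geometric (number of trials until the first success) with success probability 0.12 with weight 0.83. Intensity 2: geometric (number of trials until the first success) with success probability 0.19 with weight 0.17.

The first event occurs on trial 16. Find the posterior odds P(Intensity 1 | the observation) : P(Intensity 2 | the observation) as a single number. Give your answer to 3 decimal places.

Since P(k|x) ∝ P(Z=k) f_k(x), the posterior odds are P(Z=i) f_i(x) / (P(Z=j) f_j(x)).
Evaluate each component's likelihood at the observed value:
  L_1 = 0.0176369
  L_2 = 0.00805432
Posterior odds = (P(Z=1)·L_1) / (P(Z=2)·L_2) = (0.83·0.0176369) / (0.17·0.00805432) = 0.0146386 / 0.00136923 ≈ 10.691

10.691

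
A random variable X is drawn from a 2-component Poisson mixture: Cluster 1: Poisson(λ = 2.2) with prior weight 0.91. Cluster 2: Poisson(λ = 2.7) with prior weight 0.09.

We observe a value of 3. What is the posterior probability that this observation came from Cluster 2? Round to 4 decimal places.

Posterior ∝ prior × likelihood, so P(k | x) ∝ P(Z=k) f_k(x); normalise over all components.
Poisson probabilities:
  f_1 = 0.196639
  f_2 = 0.220468
Prior × likelihood for each component:
  P(Z=1)·f_1 = 0.91 × 0.196639 = 0.178941
  P(Z=2)·f_2 = 0.09 × 0.220468 = 0.0198421
Marginal: 0.178941 + 0.0198421 = 0.198783
P(Cluster 2 | 3) = 0.0198421 / 0.198783 ≈ 0.0998

0.0998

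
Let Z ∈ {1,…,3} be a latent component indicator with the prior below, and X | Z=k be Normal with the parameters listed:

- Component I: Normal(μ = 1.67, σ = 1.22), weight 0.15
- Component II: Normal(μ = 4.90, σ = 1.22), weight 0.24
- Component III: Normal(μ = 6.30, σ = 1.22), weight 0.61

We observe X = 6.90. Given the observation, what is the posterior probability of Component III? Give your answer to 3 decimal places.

Apply Bayes' rule: the posterior for each component is proportional to its prior times its likelihood at x.
Component likelihoods at x = 6.90:
  L_I = 3.34158e-05
  L_II = 0.0853057
  L_III = 0.289754
Weight by the priors:
  π_I·L_I = 0.15 × 3.34158e-05 = 5.01237e-06
  π_II·L_II = 0.24 × 0.0853057 = 0.0204734
  π_III·L_III = 0.61 × 0.289754 = 0.17675
Normaliser: 5.01237e-06 + 0.0204734 + 0.17675 = 0.197228
P(Component III | the observation) = 0.17675 / 0.197228 ≈ 0.896

0.896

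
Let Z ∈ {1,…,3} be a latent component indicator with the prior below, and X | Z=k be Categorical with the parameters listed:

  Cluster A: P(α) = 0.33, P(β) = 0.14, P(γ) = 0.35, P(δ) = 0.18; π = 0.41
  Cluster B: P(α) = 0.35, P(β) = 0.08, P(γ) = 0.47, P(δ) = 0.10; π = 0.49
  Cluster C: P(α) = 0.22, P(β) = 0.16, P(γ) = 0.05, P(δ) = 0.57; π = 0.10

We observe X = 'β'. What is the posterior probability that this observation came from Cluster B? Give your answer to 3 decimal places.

0.348

Apply Bayes' rule: the posterior for each component is proportional to its prior times its likelihood at x.
Categorical probabilities:
  L_A = P(β | comp) = 0.14
  L_B = P(β | comp) = 0.08
  L_C = P(β | comp) = 0.16
Weight by the priors:
  w_A·L_A = 0.41 × 0.14 = 0.0574
  w_B·L_B = 0.49 × 0.08 = 0.0392
  w_C·L_C = 0.10 × 0.16 = 0.016
Sum: 0.0574 + 0.0392 + 0.016 = 0.1126
So the posterior for Cluster B is 0.0392 / 0.1126 ≈ 0.348.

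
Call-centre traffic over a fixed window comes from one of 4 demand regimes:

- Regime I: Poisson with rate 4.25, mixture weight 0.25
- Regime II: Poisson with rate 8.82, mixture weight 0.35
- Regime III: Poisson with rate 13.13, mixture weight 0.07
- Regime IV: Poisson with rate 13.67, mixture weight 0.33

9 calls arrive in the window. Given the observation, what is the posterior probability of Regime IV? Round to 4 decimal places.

The responsibility of component k is π_k f_k(x) divided by Σ_j π_j f_j(x).
Component likelihoods at x = 9 calls:
  p_I = e^(−4.25)·4.25^9/9! = 0.0177822
  p_II = e^(−8.82)·8.82^9/9! = 0.131515
  p_III = e^(−13.13)·13.13^9/9! = 0.0634356
  p_IV = e^(−13.67)·13.67^9/9! = 0.053131
Weight by the priors:
  π_I·p_I = 0.25 × 0.0177822 = 0.00444555
  π_II·p_II = 0.35 × 0.131515 = 0.0460304
  π_III·p_III = 0.07 × 0.0634356 = 0.00444049
  π_IV·p_IV = 0.33 × 0.053131 = 0.0175332
Marginal: 0.00444555 + 0.0460304 + 0.00444049 + 0.0175332 = 0.0724497
P(Regime IV | x) = 0.0175332 / 0.0724497 ≈ 0.2420

0.2420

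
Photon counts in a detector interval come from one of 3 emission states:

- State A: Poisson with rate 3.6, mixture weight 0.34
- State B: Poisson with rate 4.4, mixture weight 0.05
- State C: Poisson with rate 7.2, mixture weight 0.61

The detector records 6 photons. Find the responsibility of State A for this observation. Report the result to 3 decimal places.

P(component k | x) = P(Z=k)·f_k(x) / marginal(x), where marginal(x) = Σ_j P(Z=j)·f_j(x).
Poisson probabilities:
  p_A = e^(−3.6)·3.6^6/6! = 0.0826081
  p_B = e^(−4.4)·4.4^6/6! = 0.123734
  p_C = e^(−7.2)·7.2^6/6! = 0.144458
Prior × likelihood for each component:
  P(Z=A)·p_A = 0.34 × 0.0826081 = 0.0280867
  P(Z=B)·p_B = 0.05 × 0.123734 = 0.00618668
  P(Z=C)·p_C = 0.61 × 0.144458 = 0.0881195
Marginal: 0.0280867 + 0.00618668 + 0.0881195 = 0.122393
Responsibility of State A: 0.0280867 / 0.122393 ≈ 0.229

0.229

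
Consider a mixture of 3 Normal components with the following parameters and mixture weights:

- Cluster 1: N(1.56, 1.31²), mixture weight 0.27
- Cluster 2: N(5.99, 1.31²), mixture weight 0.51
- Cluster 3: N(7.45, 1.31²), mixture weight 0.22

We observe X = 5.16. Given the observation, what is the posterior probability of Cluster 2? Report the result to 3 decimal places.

0.886

P(component k | x) = w_k·f_k(x) / marginal(x), where marginal(x) = Σ_j w_j·f_j(x).
Evaluate each component's likelihood at the observed value:
  p_1 = (1/(1.31·√(2π)))·exp(−(5.16−1.56)²/(2·1.31²)) = 0.304536·exp(-3.77600) = 0.00697816
  p_2 = (1/(1.31·√(2π)))·exp(−(5.16−5.99)²/(2·1.31²)) = 0.304536·exp(-0.20072) = 0.249154
  p_3 = (1/(1.31·√(2π)))·exp(−(5.16−7.45)²/(2·1.31²)) = 0.304536·exp(-1.52791) = 0.0660808
Weight by the priors:
  w_1·p_1 = 0.27 × 0.00697816 = 0.0018841
  w_2·p_2 = 0.51 × 0.249154 = 0.127069
  w_3·p_3 = 0.22 × 0.0660808 = 0.0145378
Normaliser: 0.0018841 + 0.127069 + 0.0145378 = 0.143491
P(Cluster 2 | x) = 0.127069 / 0.143491 ≈ 0.886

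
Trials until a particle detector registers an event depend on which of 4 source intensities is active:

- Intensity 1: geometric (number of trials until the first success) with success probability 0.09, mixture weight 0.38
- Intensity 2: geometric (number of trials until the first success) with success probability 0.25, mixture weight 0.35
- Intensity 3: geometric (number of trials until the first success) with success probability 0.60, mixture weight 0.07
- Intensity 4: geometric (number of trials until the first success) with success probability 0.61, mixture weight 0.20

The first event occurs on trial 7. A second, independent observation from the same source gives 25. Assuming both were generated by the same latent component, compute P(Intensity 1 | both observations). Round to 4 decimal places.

Posterior ∝ prior × likelihood, so P(k | x) ∝ π_k f_k(x); normalise over all components.
Since both observations come from the same component, the likelihood for component k is f_k(x₁)·f_k(x₂).
  p_1 = [0.0511082] × [0.00935914] = 0.000478329
  p_2 = [0.0444946] × [0.000250848] = 1.11614e-05
  p_3 = [0.0024576] × [1.68885e-10] = 4.15052e-13
  p_4 = [0.00214643] × [9.35148e-11] = 2.00723e-13
Unnormalised posteriors:
  π_1·p_1 = 0.38 × 0.000478329 = 0.000181765
  π_2·p_2 = 0.35 × 1.11614e-05 = 3.90648e-06
  π_3·p_3 = 0.07 × 4.15052e-13 = 2.90536e-14
  π_4·p_4 = 0.20 × 2.00723e-13 = 4.01447e-14
Sum: 0.000181765 + 3.90648e-06 + 2.90536e-14 + 4.01447e-14 = 0.000185672
P(Intensity 1 | x₁, x₂) ≈ 0.9790

0.9790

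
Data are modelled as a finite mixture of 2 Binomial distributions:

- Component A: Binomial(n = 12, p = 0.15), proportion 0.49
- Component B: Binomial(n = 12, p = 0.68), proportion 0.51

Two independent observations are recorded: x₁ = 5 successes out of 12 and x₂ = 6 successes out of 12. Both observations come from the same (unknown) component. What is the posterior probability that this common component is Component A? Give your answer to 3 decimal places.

0.019

Posterior ∝ prior × likelihood, so P(k | x) ∝ w_k f_k(x); normalise over all components.
Since both observations come from the same component, the likelihood for component k is f_k(x₁)·f_k(x₂).
  f_A = [0.0192803] × [0.00396948] = 7.65327e-05
  f_B = [0.0395658] × [0.0980901] = 0.00388101
Prior × likelihood for each component:
  w_A·f_A = 0.49 × 7.65327e-05 = 3.7501e-05
  w_B·f_B = 0.51 × 0.00388101 = 0.00197932
Denominator: 3.7501e-05 + 0.00197932 = 0.00201682
Responsibility of Component A: 3.7501e-05 / 0.00201682 ≈ 0.019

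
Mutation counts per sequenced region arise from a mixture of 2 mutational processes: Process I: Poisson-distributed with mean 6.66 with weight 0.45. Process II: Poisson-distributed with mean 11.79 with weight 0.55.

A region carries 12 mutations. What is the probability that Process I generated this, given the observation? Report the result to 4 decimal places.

0.1274

By Bayes' theorem, P(k | x) = w_k f_k(x) / Σ_j w_j f_j(x).
Evaluate each component's likelihood at the observed value:
  L_I = e^(−6.66)·6.66^12/12! = 0.0203682
  L_II = e^(−11.79)·11.79^12/12! = 0.114155
Prior × likelihood for each component:
  w_I·L_I = 0.45 × 0.0203682 = 0.00916569
  w_II·L_II = 0.55 × 0.114155 = 0.0627855
Evidence: 0.00916569 + 0.0627855 = 0.0719512
Responsibility of Process I: 0.00916569 / 0.0719512 ≈ 0.1274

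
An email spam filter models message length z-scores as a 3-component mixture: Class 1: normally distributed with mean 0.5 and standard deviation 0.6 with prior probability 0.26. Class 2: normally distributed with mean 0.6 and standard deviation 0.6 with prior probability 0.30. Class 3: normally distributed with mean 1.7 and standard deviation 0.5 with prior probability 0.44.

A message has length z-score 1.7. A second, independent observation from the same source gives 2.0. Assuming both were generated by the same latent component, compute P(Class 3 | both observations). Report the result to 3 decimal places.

Posterior ∝ prior × likelihood, so P(k | x) ∝ w_k f_k(x); normalise over all components.
Since both observations come from the same component, the likelihood for component k is f_k(x₁)·f_k(x₂).
  p_1 = [0.0899849] × [0.0292138] = 0.00262881
  p_2 = [0.123852] × [0.0437031] = 0.00541272
  p_3 = [0.797885] × [0.666449] = 0.53175
Unnormalised posteriors:
  w_1·p_1 = 0.26 × 0.00262881 = 0.000683489
  w_2·p_2 = 0.30 × 0.00541272 = 0.00162382
  w_3·p_3 = 0.44 × 0.53175 = 0.23397
Sum: 0.000683489 + 0.00162382 + 0.23397 = 0.236277
Responsibility of Class 3: 0.23397 / 0.236277 ≈ 0.990

0.990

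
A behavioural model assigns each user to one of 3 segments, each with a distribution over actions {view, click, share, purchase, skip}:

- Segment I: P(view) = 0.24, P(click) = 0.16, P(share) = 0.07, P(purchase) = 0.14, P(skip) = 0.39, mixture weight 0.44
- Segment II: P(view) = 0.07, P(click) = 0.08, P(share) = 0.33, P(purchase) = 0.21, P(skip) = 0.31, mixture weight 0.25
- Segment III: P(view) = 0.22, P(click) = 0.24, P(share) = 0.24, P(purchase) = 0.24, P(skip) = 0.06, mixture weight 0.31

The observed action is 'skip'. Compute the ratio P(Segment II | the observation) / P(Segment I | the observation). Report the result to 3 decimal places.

0.452

Only the two components matter; the odds are (π_i f_i(x)) / (π_j f_j(x)).
Evaluate each component's likelihood at the observed value:
  L_I = 0.39
  L_II = 0.31
  L_III = 0.06
Odds = (0.25/0.44) × (0.31/0.39) = 0.568182 × 0.794872 ≈ 0.452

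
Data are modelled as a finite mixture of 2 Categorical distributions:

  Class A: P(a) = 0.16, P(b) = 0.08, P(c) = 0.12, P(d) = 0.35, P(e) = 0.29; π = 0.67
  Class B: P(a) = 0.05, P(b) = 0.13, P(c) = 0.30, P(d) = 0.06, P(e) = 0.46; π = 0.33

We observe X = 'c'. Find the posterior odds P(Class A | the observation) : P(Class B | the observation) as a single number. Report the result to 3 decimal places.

The posterior odds equal the prior odds times the likelihood ratio: (π_i/π_j)·(f_i(x)/f_j(x)).
Evaluate each component's likelihood at the observed value:
  f_A = P(c | comp) = 0.12
  f_B = P(c | comp) = 0.30
Odds = (0.67/0.33) × (0.12/0.3) = 2.0303 × 0.4 ≈ 0.812

0.812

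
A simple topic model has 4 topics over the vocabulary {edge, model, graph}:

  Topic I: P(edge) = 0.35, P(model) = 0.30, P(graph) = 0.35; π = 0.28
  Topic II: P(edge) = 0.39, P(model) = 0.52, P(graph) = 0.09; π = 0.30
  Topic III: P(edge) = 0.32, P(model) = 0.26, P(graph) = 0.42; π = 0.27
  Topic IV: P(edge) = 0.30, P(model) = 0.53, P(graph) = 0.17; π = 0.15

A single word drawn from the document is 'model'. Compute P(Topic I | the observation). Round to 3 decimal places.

0.216

P(component k | x) = π_k·f_k(x) / marginal(x), where marginal(x) = Σ_j π_j·f_j(x).
Categorical probabilities:
  f_I = P(model | comp) = 0.30
  f_II = P(model | comp) = 0.52
  f_III = P(model | comp) = 0.26
  f_IV = P(model | comp) = 0.53
Weight by the priors:
  π_I·f_I = 0.28 × 0.3 = 0.084
  π_II·f_II = 0.30 × 0.52 = 0.156
  π_III·f_III = 0.27 × 0.26 = 0.0702
  π_IV·f_IV = 0.15 × 0.53 = 0.0795
Denominator: 0.084 + 0.156 + 0.0702 + 0.0795 = 0.3897
Responsibility of Topic I: 0.084 / 0.3897 ≈ 0.216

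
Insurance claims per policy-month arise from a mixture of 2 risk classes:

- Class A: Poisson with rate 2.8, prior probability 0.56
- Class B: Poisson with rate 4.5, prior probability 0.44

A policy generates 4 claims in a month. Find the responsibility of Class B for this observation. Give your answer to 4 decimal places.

By Bayes' theorem, P(k | x) = P(Z=k) f_k(x) / Σ_j P(Z=j) f_j(x).
Component likelihoods at x = 4 claims:
  f_A = e^(−2.8)·2.8^4/4! = 0.155739
  f_B = e^(−4.5)·4.5^4/4! = 0.189808
Weight by the priors:
  P(Z=A)·f_A = 0.56 × 0.155739 = 0.0872136
  P(Z=B)·f_B = 0.44 × 0.189808 = 0.0835154
Sum: 0.0872136 + 0.0835154 = 0.170729
So the posterior for Class B is 0.0835154 / 0.170729 ≈ 0.4892.

0.4892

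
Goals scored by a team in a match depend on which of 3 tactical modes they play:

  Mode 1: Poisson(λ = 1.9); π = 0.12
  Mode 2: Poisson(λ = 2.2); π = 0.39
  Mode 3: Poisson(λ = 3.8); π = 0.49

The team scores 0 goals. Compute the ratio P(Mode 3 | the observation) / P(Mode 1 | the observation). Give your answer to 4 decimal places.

Since P(k|x) ∝ P(Z=k) f_k(x), the posterior odds are P(Z=i) f_i(x) / (P(Z=j) f_j(x)).
Poisson probabilities:
  f_1 = e^(−1.9)·1.9^0/0! = 0.149569
  f_2 = e^(−2.2)·2.2^0/0! = 0.110803
  f_3 = e^(−3.8)·3.8^0/0! = 0.0223708
Posterior odds = (P(Z=3)·f_3) / (P(Z=1)·f_1) = (0.49·0.0223708) / (0.12·0.149569) = 0.0109617 / 0.0179482 ≈ 0.6107

0.6107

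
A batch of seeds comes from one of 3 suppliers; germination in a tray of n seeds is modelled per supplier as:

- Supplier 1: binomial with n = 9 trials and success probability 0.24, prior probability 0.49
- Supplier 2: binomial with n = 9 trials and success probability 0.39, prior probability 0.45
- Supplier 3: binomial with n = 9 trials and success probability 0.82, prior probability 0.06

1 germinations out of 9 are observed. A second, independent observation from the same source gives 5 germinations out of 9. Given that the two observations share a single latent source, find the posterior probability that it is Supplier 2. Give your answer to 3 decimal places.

0.547

Posterior ∝ prior × likelihood, so P(k | x) ∝ w_k f_k(x); normalise over all components.
Since both observations come from the same component, the likelihood for component k is f_k(x₁)·f_k(x₂).
  f_1 = [C(9,1)·0.24^1·0.76^8 = 9·0.24·0.111303 = 0.240416] × [0.033472] = 0.00804718
  f_2 = [C(9,1)·0.39^1·0.61^8 = 9·0.39·0.0191707 = 0.0672893] × [0.157403] = 0.0105915
  f_3 = [C(9,1)·0.82^1·0.18^8 = 9·0.82·1.102e-06 = 8.13273e-06] × [0.0490377] = 3.9881e-07
Unnormalised posteriors:
  w_1·f_1 = 0.49 × 0.00804718 = 0.00394312
  w_2·f_2 = 0.45 × 0.0105915 = 0.00476619
  w_3·f_3 = 0.06 × 3.9881e-07 = 2.39286e-08
Sum: 0.00394312 + 0.00476619 + 2.39286e-08 = 0.00870933
P(Supplier 2 | data) ≈ 0.547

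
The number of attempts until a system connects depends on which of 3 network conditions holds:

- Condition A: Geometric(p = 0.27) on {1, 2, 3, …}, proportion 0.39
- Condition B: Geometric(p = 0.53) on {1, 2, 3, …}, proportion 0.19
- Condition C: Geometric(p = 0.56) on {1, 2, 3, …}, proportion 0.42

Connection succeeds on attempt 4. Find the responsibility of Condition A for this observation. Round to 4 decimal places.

Posterior ∝ prior × likelihood, so P(k | x) ∝ π_k f_k(x); normalise over all components.
Evaluate each component's likelihood at the observed value:
  L_A = 0.27·(1−0.27)^3 = 0.27·0.389017 = 0.105035
  L_B = 0.53·(1−0.53)^3 = 0.53·0.103823 = 0.0550262
  L_C = 0.56·(1−0.56)^3 = 0.56·0.085184 = 0.047703
Prior × likelihood for each component:
  π_A·L_A = 0.39 × 0.105035 = 0.0409635
  π_B·L_B = 0.19 × 0.0550262 = 0.010455
  π_C·L_C = 0.42 × 0.047703 = 0.0200353
Normaliser: 0.0409635 + 0.010455 + 0.0200353 = 0.0714537
P(Condition A | 4) ≈ 0.5733

0.5733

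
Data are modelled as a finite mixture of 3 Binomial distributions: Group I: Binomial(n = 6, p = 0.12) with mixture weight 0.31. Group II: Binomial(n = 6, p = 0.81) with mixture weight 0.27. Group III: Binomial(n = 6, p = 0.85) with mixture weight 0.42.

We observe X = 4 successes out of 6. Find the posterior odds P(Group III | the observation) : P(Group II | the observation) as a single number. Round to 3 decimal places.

1.176

The posterior odds equal the prior odds times the likelihood ratio: (w_i/w_j)·(f_i(x)/f_j(x)).
Component likelihoods at x = 4 successes out of 6:
  f_I = 0.00240869
  f_II = 0.233098
  f_III = 0.176177
Posterior odds = (w_III·f_III) / (w_II·f_II) = (0.42·0.176177) / (0.27·0.233098) = 0.0739944 / 0.0629365 ≈ 1.176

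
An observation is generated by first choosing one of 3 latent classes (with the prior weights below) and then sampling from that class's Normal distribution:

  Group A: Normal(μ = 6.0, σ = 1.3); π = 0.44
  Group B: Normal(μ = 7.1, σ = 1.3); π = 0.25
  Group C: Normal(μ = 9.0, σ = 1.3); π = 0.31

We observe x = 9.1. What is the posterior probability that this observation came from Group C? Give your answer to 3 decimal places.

Apply Bayes' rule: the posterior for each component is proportional to its prior times its likelihood at x.
Evaluate each component's likelihood at the observed value:
  p_A = (1/(1.3·√(2π)))·exp(−(9.1−6.0)²/(2·1.3²)) = 0.306879·exp(-2.84320) = 0.0178724
  p_B = (1/(1.3·√(2π)))·exp(−(9.1−7.1)²/(2·1.3²)) = 0.306879·exp(-1.18343) = 0.0939742
  p_C = (1/(1.3·√(2π)))·exp(−(9.1−9.0)²/(2·1.3²)) = 0.306879·exp(-0.00296) = 0.305972
Multiply by the mixture weights:
  π_A·p_A = 0.44 × 0.0178724 = 0.00786385
  π_B·p_B = 0.25 × 0.0939742 = 0.0234936
  π_C·p_C = 0.31 × 0.305972 = 0.0948513
Normaliser: 0.00786385 + 0.0234936 + 0.0948513 = 0.126209
P(Group C | the observation) ≈ 0.752

0.752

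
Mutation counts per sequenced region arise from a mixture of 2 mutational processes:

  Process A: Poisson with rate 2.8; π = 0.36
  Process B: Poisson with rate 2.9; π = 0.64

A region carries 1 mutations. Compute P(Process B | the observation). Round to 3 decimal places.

0.625

Apply Bayes' rule: the posterior for each component is proportional to its prior times its likelihood at x.
Evaluate each component's likelihood at the observed value:
  p_A = 0.170268
  p_B = 0.159567
Prior × likelihood for each component:
  P(Z=A)·p_A = 0.36 × 0.170268 = 0.0612965
  P(Z=B)·p_B = 0.64 × 0.159567 = 0.102123
Evidence: 0.0612965 + 0.102123 = 0.16342
P(Process B | the observation) = 0.102123 / 0.16342 ≈ 0.625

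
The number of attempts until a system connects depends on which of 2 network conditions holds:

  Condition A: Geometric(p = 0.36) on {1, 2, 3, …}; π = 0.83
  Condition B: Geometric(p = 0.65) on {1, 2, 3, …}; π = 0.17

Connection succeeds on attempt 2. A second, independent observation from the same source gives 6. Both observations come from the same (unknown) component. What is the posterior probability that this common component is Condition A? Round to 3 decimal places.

P(component k | x) = π_k·f_k(x) / marginal(x), where marginal(x) = Σ_j π_j·f_j(x).
Since both observations come from the same component, the likelihood for component k is f_k(x₁)·f_k(x₂).
  f_A = [0.2304] × [0.0386547] = 0.00890604
  f_B = [0.2275] × [0.00341392] = 0.000776667
Prior × likelihood for each component:
  π_A·f_A = 0.83 × 0.00890604 = 0.00739202
  π_B·f_B = 0.17 × 0.000776667 = 0.000132033
Sum: 0.00739202 + 0.000132033 = 0.00752405
P(Condition A | x) = 0.00739202 / 0.00752405 ≈ 0.982

0.982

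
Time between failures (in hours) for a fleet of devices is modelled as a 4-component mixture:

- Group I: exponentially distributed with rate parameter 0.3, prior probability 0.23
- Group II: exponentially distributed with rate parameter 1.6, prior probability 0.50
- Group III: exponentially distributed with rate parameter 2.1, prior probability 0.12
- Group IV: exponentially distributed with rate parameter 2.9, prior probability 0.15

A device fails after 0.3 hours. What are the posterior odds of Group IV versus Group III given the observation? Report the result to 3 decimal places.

Only the two components matter; the odds are (w_i f_i(x)) / (w_j f_j(x)).
Exponential densities:
  L_I = 0.3·e^(−0.3·0.3) = 0.3·e^(−0.0900) = 0.274179
  L_II = 1.6·e^(−1.6·0.3) = 1.6·e^(−0.4800) = 0.990053
  L_III = 2.1·e^(−2.1·0.3) = 2.1·e^(−0.6300) = 1.11844
  L_IV = 2.9·e^(−2.9·0.3) = 2.9·e^(−0.8700) = 1.21496
Posterior odds = (w_IV·L_IV) / (w_III·L_III) = (0.15·1.21496) / (0.12·1.11844) = 0.182244 / 0.134213 ≈ 1.358

1.358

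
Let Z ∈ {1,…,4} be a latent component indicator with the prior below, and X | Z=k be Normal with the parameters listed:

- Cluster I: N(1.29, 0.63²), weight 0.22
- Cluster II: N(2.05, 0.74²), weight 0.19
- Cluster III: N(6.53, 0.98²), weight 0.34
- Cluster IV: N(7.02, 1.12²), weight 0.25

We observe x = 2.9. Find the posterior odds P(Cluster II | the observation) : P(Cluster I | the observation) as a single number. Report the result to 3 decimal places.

9.956

Only the two components matter; the odds are (π_i f_i(x)) / (π_j f_j(x)).
Evaluate each component's likelihood at the observed value:
  f_I = (1/(0.63·√(2π)))·exp(−(2.9−1.29)²/(2·0.63²)) = 0.633242·exp(-3.26543) = 0.0241774
  f_II = (1/(0.74·√(2π)))·exp(−(2.9−2.05)²/(2·0.74²)) = 0.539111·exp(-0.65970) = 0.278725
  f_III = (1/(0.98·√(2π)))·exp(−(2.9−6.53)²/(2·0.98²)) = 0.407084·exp(-6.86011) = 0.000426949
  f_IV = (1/(1.12·√(2π)))·exp(−(2.9−7.02)²/(2·1.12²)) = 0.356198·exp(-6.76594) = 0.000410469
Odds = (0.19/0.22) × (0.278725/0.0241774) = 0.863636 × 11.5283 ≈ 9.956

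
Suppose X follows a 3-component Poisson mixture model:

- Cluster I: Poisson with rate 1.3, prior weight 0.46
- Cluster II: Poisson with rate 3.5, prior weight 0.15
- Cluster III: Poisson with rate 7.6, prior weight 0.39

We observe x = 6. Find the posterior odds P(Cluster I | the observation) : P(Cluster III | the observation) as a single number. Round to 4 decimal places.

0.0161

Only the two components matter; the odds are (π_i f_i(x)) / (π_j f_j(x)).
Component likelihoods at x = 6:
  L_I = 0.00182703
  L_II = 0.0770983
  L_III = 0.13394
Odds = (0.46/0.39) × (0.00182703/0.13394) = 1.17949 × 0.0136406 ≈ 0.0161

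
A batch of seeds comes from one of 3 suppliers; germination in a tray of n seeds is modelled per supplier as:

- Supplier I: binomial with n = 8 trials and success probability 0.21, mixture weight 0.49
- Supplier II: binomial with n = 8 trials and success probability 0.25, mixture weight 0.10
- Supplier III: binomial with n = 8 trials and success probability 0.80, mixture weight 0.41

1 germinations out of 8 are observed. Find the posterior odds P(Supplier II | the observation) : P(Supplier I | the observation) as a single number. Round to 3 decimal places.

The posterior odds equal the prior odds times the likelihood ratio: (π_i/π_j)·(f_i(x)/f_j(x)).
Component likelihoods at x = 1 germinations out of 8:
  f_I = C(8,1)·0.21^1·0.79^7 = 8·0.21·0.192039 = 0.322626
  f_II = C(8,1)·0.25^1·0.75^7 = 8·0.25·0.133484 = 0.266968
  f_III = C(8,1)·0.80^1·0.20^7 = 8·0.8·1.28e-05 = 8.192e-05
Posterior odds = (π_II·f_II) / (π_I·f_I) = (0.10·0.266968) / (0.49·0.322626) = 0.0266968 / 0.158087 ≈ 0.169

0.169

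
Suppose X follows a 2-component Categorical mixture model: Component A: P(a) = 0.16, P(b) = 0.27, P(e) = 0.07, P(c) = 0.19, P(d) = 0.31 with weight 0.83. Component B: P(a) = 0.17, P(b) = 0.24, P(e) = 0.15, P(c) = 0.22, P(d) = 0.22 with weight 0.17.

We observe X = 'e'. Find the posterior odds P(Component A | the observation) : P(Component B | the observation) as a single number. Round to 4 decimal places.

2.2784

The posterior odds equal the prior odds times the likelihood ratio: (π_i/π_j)·(f_i(x)/f_j(x)).
Evaluate each component's likelihood at the observed value:
  p_A = 0.07
  p_B = 0.15
Odds = (0.83/0.17) × (0.07/0.15) = 4.88235 × 0.466667 ≈ 2.2784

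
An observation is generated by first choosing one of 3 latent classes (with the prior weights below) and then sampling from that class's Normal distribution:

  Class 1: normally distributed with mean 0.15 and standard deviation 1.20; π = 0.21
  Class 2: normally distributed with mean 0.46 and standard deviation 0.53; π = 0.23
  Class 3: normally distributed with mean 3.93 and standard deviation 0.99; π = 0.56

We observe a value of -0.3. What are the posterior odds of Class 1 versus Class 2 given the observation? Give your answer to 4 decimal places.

1.0509

Since P(k|x) ∝ P(Z=k) f_k(x), the posterior odds are P(Z=i) f_i(x) / (P(Z=j) f_j(x)).
Normal densities:
  f_1 = (1/(1.20·√(2π)))·exp(−(-0.3−0.15)²/(2·1.20²)) = 0.332452·exp(-0.07031) = 0.309879
  f_2 = (1/(0.53·√(2π)))·exp(−(-0.3−0.46)²/(2·0.53²)) = 0.752721·exp(-1.02812) = 0.269231
  f_3 = (1/(0.99·√(2π)))·exp(−(-0.3−3.93)²/(2·0.99²)) = 0.402972·exp(-9.12810) = 4.37514e-05
0.0650746 / 0.0619232 ≈ 1.0509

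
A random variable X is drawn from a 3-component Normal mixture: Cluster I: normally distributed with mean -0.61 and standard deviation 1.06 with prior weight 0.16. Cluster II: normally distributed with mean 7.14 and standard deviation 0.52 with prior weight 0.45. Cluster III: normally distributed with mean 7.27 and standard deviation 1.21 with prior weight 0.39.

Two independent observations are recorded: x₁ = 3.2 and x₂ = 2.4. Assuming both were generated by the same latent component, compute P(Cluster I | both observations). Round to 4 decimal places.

The responsibility of component k is w_k f_k(x) divided by Σ_j w_j f_j(x).
Since both observations come from the same component, the likelihood for component k is f_k(x₁)·f_k(x₂).
  p_I = [(1/(1.06·√(2π)))·exp(−(3.2−-0.61)²/(2·1.06²)) = 0.376361·exp(-6.45964) = 0.00058914] × [0.00667801] = 3.93428e-06
  p_II = [(1/(0.52·√(2π)))·exp(−(3.2−7.14)²/(2·0.52²)) = 0.767197·exp(-28.70488) = 2.62141e-13] × [6.9517e-19] = 1.82233e-31
  p_III = [(1/(1.21·√(2π)))·exp(−(3.2−7.27)²/(2·1.21²)) = 0.329704·exp(-5.65702) = 0.00115162] × [0.00010013] = 1.15312e-07
Weight by the priors:
  w_I·p_I = 0.16 × 3.93428e-06 = 6.29485e-07
  w_II·p_II = 0.45 × 1.82233e-31 = 8.20047e-32
  w_III·p_III = 0.39 × 1.15312e-07 = 4.49717e-08
Denominator: 6.29485e-07 + 8.20047e-32 + 4.49717e-08 = 6.74457e-07
Responsibility of Cluster I: 6.29485e-07 / 6.74457e-07 ≈ 0.9333

0.9333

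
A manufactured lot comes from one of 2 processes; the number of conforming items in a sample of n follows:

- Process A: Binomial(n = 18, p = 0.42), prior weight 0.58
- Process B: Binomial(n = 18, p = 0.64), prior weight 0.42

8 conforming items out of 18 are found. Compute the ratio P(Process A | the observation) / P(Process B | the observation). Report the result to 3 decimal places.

The posterior odds equal the prior odds times the likelihood ratio: (π_i/π_j)·(f_i(x)/f_j(x)).
Component likelihoods at x = 8 conforming items out of 18:
  L_A = C(18,8)·0.42^8·0.58^10 = 43758·0.000968265·0.00430804 = 0.182529
  L_B = C(18,8)·0.64^8·0.36^10 = 43758·0.0281475·3.65616e-05 = 0.0450321
Odds = (0.58/0.42) × (0.182529/0.0450321) = 1.38095 × 4.05331 ≈ 5.597

5.597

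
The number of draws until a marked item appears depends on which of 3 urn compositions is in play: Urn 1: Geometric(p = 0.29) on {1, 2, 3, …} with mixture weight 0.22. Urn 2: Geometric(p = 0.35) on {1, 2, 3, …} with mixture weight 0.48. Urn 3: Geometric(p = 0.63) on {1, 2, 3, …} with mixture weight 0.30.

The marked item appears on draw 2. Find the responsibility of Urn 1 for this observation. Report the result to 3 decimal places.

0.202

Apply Bayes' rule: the posterior for each component is proportional to its prior times its likelihood at x.
Geometric probabilities:
  f_1 = 0.29·(1−0.29)^1 = 0.29·0.71 = 0.2059
  f_2 = 0.35·(1−0.35)^1 = 0.35·0.65 = 0.2275
  f_3 = 0.63·(1−0.63)^1 = 0.63·0.37 = 0.2331
Unnormalised posteriors:
  P(Z=1)·f_1 = 0.22 × 0.2059 = 0.045298
  P(Z=2)·f_2 = 0.48 × 0.2275 = 0.1092
  P(Z=3)·f_3 = 0.30 × 0.2331 = 0.06993
Evidence: 0.045298 + 0.1092 + 0.06993 = 0.224428
So the posterior for Urn 1 is 0.045298 / 0.224428 ≈ 0.202.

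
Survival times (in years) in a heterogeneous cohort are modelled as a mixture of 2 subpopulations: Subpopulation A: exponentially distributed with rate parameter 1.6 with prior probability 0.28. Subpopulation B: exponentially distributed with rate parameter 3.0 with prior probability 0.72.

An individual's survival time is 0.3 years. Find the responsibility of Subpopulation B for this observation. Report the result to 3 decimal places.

0.760

Apply Bayes' rule: the posterior for each component is proportional to its prior times its likelihood at x.
Evaluate each component's likelihood at the observed value:
  p_A = 0.990053
  p_B = 1.21971
Weight by the priors:
  w_A·p_A = 0.28 × 0.990053 = 0.277215
  w_B·p_B = 0.72 × 1.21971 = 0.87819
Denominator: 0.277215 + 0.87819 = 1.15541
So the posterior for Subpopulation B is 0.87819 / 1.15541 ≈ 0.760.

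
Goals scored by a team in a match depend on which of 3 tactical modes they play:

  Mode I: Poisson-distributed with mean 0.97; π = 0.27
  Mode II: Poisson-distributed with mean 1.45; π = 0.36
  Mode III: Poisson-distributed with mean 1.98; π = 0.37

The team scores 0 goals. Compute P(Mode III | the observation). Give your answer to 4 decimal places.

0.2148

The responsibility of component k is π_k f_k(x) divided by Σ_j π_j f_j(x).
Component likelihoods at x = 0 goals:
  f_I = e^(−0.97)·0.97^0/0! = 0.379083
  f_II = e^(−1.45)·1.45^0/0! = 0.23457
  f_III = e^(−1.98)·1.98^0/0! = 0.138069
Unnormalised posteriors:
  π_I·f_I = 0.27 × 0.379083 = 0.102352
  π_II·f_II = 0.36 × 0.23457 = 0.0844453
  π_III·f_III = 0.37 × 0.138069 = 0.0510856
Normaliser: 0.102352 + 0.0844453 + 0.0510856 = 0.237883
P(Mode III | 0 goals) = 0.0510856 / 0.237883 ≈ 0.2148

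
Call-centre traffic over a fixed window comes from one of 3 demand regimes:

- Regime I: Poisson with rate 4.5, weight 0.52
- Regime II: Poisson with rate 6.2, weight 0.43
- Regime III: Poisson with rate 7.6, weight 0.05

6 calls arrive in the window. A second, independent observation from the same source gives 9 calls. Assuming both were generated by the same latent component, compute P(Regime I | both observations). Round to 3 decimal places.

0.205

Apply Bayes' rule: the posterior for each component is proportional to its prior times its likelihood at x.
Since both observations come from the same component, the likelihood for component k is f_k(x₁)·f_k(x₂).
  f_I = [e^(−4.5)·4.5^6/6! = 0.12812] × [0.0231646] = 0.00296785
  f_II = [e^(−6.2)·6.2^6/6! = 0.1601] × [0.0757071] = 0.0121207
  f_III = [e^(−7.6)·7.6^6/6! = 0.13394] × [0.11666] = 0.0156254
Unnormalised posteriors:
  π_I·f_I = 0.52 × 0.00296785 = 0.00154328
  π_II·f_II = 0.43 × 0.0121207 = 0.00521191
  π_III·f_III = 0.05 × 0.0156254 = 0.000781272
Normaliser: 0.00154328 + 0.00521191 + 0.000781272 = 0.00753646
So the posterior for Regime I is 0.00154328 / 0.00753646 ≈ 0.205.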